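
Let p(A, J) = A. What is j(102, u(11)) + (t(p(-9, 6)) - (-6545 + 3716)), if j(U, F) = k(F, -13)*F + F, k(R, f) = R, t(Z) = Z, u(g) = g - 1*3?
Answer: 2892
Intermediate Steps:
u(g) = -3 + g (u(g) = g - 3 = -3 + g)
j(U, F) = F + F**2 (j(U, F) = F*F + F = F**2 + F = F + F**2)
j(102, u(11)) + (t(p(-9, 6)) - (-6545 + 3716)) = (-3 + 11)*(1 + (-3 + 11)) + (-9 - (-6545 + 3716)) = 8*(1 + 8) + (-9 - 1*(-2829)) = 8*9 + (-9 + 2829) = 72 + 2820 = 2892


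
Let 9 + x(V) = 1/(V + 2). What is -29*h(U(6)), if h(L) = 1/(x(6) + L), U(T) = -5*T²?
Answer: 232/1511 ≈ 0.15354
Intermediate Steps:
x(V) = -9 + 1/(2 + V) (x(V) = -9 + 1/(V + 2) = -9 + 1/(2 + V))
h(L) = 1/(-71/8 + L) (h(L) = 1/((-17 - 9*6)/(2 + 6) + L) = 1/((-17 - 54)/8 + L) = 1/((⅛)*(-71) + L) = 1/(-71/8 + L))
-29*h(U(6)) = -232/(-71 + 8*(-5*6²)) = -232/(-71 + 8*(-5*36)) = -232/(-71 + 8*(-180)) = -232/(-71 - 1440) = -232/(-1511) = -232*(-1)/1511 = -29*(-8/1511) = 232/1511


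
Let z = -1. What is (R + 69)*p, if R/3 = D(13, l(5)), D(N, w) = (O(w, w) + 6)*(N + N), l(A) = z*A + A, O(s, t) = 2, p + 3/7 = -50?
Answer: -34947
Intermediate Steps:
p = -353/7 (p = -3/7 - 50 = -353/7 ≈ -50.429)
l(A) = 0 (l(A) = -A + A = 0)
D(N, w) = 16*N (D(N, w) = (2 + 6)*(N + N) = 8*(2*N) = 16*N)
R = 624 (R = 3*(16*13) = 3*208 = 624)
(R + 69)*p = (624 + 69)*(-353/7) = 693*(-353/7) = -34947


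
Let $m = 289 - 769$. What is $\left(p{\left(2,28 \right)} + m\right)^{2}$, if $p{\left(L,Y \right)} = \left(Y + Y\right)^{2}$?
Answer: $7054336$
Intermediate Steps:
$m = -480$
$p{\left(L,Y \right)} = 4 Y^{2}$ ($p{\left(L,Y \right)} = \left(2 Y\right)^{2} = 4 Y^{2}$)
$\left(p{\left(2,28 \right)} + m\right)^{2} = \left(4 \cdot 28^{2} - 480\right)^{2} = \left(4 \cdot 784 - 480\right)^{2} = \left(3136 - 480\right)^{2} = 2656^{2} = 7054336$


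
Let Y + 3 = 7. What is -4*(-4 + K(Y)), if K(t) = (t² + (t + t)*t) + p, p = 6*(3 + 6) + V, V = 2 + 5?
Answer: -420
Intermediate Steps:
V = 7
p = 61 (p = 6*(3 + 6) + 7 = 6*9 + 7 = 54 + 7 = 61)
Y = 4 (Y = -3 + 7 = 4)
K(t) = 61 + 3*t² (K(t) = (t² + (t + t)*t) + 61 = (t² + (2*t)*t) + 61 = (t² + 2*t²) + 61 = 3*t² + 61 = 61 + 3*t²)
-4*(-4 + K(Y)) = -4*(-4 + (61 + 3*4²)) = -4*(-4 + (61 + 3*16)) = -4*(-4 + (61 + 48)) = -4*(-4 + 109) = -4*105 = -420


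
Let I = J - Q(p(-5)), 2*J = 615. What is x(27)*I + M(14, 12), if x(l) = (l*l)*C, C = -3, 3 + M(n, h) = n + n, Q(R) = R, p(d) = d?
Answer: -1366825/2 ≈ -6.8341e+5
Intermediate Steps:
M(n, h) = -3 + 2*n (M(n, h) = -3 + (n + n) = -3 + 2*n)
J = 615/2 (J = (½)*615 = 615/2 ≈ 307.50)
I = 625/2 (I = 615/2 - 1*(-5) = 615/2 + 5 = 625/2 ≈ 312.50)
x(l) = -3*l² (x(l) = (l*l)*(-3) = l²*(-3) = -3*l²)
x(27)*I + M(14, 12) = -3*27²*(625/2) + (-3 + 2*14) = -3*729*(625/2) + (-3 + 28) = -2187*625/2 + 25 = -1366875/2 + 25 = -1366825/2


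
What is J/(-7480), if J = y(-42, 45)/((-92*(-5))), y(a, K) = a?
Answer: 21/1720400 ≈ 1.2206e-5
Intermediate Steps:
J = -21/230 (J = -42/((-92*(-5))) = -42/460 = -42*1/460 = -21/230 ≈ -0.091304)
J/(-7480) = -21/230/(-7480) = -21/230*(-1/7480) = 21/1720400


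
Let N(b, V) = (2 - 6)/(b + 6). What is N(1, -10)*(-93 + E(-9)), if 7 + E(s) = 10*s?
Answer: 760/7 ≈ 108.57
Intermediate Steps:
E(s) = -7 + 10*s
N(b, V) = -4/(6 + b)
N(1, -10)*(-93 + E(-9)) = (-4/(6 + 1))*(-93 + (-7 + 10*(-9))) = (-4/7)*(-93 + (-7 - 90)) = (-4*⅐)*(-93 - 97) = -4/7*(-190) = 760/7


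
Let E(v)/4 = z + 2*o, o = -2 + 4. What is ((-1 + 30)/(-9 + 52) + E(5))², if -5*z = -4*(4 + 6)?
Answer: 4380649/1849 ≈ 2369.2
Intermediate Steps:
o = 2
z = 8 (z = -(-2)*2*(4 + 6)/5 = -(-2)*2*10/5 = -(-2)*20/5 = -⅕*(-40) = 8)
E(v) = 48 (E(v) = 4*(8 + 2*2) = 4*(8 + 4) = 4*12 = 48)
((-1 + 30)/(-9 + 52) + E(5))² = ((-1 + 30)/(-9 + 52) + 48)² = (29/43 + 48)² = (2093/43)² = 4380649/1849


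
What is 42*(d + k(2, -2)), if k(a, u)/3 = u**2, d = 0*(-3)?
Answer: 504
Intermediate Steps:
d = 0
k(a, u) = 3*u**2
42*(d + k(2, -2)) = 42*(0 + 3*(-2)**2) = 42*(0 + 3*4) = 42*(0 + 12) = 42*12 = 504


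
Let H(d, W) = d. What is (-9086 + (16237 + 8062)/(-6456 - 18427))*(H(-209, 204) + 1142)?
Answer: -210961784121/24883 ≈ -8.4781e+6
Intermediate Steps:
(-9086 + (16237 + 8062)/(-6456 - 18427))*(H(-209, 204) + 1142) = (-9086 + (16237 + 8062)/(-6456 - 18427))*(-209 + 1142) = (-9086 + 24299/(-24883))*933 = (-9086 + 24299*(-1/24883))*933 = (-9086 - 24299/24883)*933 = -226111237/24883*933 = -210961784121/24883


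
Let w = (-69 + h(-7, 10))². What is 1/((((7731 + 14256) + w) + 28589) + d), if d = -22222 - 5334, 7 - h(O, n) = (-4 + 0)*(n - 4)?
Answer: 1/24464 ≈ 4.0876e-5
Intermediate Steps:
h(O, n) = -9 + 4*n (h(O, n) = 7 - (-4 + 0)*(n - 4) = 7 - (-4)*(-4 + n) = 7 - (16 - 4*n) = 7 + (-16 + 4*n) = -9 + 4*n)
w = 1444 (w = (-69 + (-9 + 4*10))² = (-69 + (-9 + 40))² = (-69 + 31)² = (-38)² = 1444)
d = -27556
1/((((7731 + 14256) + w) + 28589) + d) = 1/((((7731 + 14256) + 1444) + 28589) - 27556) = 1/(((21987 + 1444) + 28589) - 27556) = 1/((23431 + 28589) - 27556) = 1/(52020 - 27556) = 1/24464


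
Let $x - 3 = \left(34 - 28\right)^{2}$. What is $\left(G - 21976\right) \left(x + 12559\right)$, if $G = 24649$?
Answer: $33674454$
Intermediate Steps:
$x = 39$ ($x = 3 + \left(34 - 28\right)^{2} = 3 + 6^{2} = 3 + 36 = 39$)
$\left(G - 21976\right) \left(x + 12559\right) = \left(24649 - 21976\right) \left(39 + 12559\right) = 2673 \cdot 12598 = 33674454$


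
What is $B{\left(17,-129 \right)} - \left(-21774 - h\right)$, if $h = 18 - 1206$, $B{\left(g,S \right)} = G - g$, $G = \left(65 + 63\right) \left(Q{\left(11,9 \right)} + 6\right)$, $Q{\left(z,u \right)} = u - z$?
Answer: $21081$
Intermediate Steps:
$G = 512$ ($G = \left(65 + 63\right) \left(\left(9 - 11\right) + 6\right) = 128 \left(\left(9 - 11\right) + 6\right) = 128 \left(-2 + 6\right) = 128 \cdot 4 = 512$)
$B{\left(g,S \right)} = 512 - g$
$h = -1188$ ($h = 18 - 1206 = -1188$)
$B{\left(17,-129 \right)} - \left(-21774 - h\right) = \left(512 - 17\right) - \left(-21774 - -1188\right) = \left(512 - 17\right) - \left(-21774 + 1188\right) = 495 - -20586 = 495 + 20586 = 21081$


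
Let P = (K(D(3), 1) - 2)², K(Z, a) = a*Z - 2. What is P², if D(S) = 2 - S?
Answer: 625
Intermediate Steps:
K(Z, a) = -2 + Z*a (K(Z, a) = Z*a - 2 = -2 + Z*a)
P = 25 (P = ((-2 + (2 - 1*3)*1) - 2)² = ((-2 + (2 - 3)*1) - 2)² = ((-2 - 1*1) - 2)² = ((-2 - 1) - 2)² = (-3 - 2)² = (-5)² = 25)
P² = 25² = 625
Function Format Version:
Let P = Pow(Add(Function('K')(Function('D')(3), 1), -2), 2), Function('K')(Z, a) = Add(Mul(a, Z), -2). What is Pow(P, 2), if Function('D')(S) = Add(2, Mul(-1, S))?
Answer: 625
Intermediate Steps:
Function('K')(Z, a) = Add(-2, Mul(Z, a)) (Function('K')(Z, a) = Add(Mul(Z, a), -2) = Add(-2, Mul(Z, a)))
P = 25 (P = Pow(Add(Add(-2, Mul(Add(2, Mul(-1, 3)), 1)), -2), 2) = Pow(Add(Add(-2, Mul(Add(2, -3), 1)), -2), 2) = Pow(Add(Add(-2, Mul(-1, 1)), -2), 2) = Pow(Add(Add(-2, -1), -2), 2) = Pow(Add(-3, -2), 2) = Pow(-5, 2) = 25)
Pow(P, 2) = Pow(25, 2) = 625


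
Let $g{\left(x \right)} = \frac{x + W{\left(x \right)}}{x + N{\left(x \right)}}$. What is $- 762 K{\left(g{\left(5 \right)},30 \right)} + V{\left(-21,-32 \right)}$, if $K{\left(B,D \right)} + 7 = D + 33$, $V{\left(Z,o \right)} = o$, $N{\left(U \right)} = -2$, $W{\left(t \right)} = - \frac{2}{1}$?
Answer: $-42704$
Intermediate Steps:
$W{\left(t \right)} = -2$ ($W{\left(t \right)} = \left(-2\right) 1 = -2$)
$g{\left(x \right)} = 1$ ($g{\left(x \right)} = \frac{x - 2}{x - 2} = \frac{-2 + x}{-2 + x} = 1$)
$K{\left(B,D \right)} = 26 + D$ ($K{\left(B,D \right)} = -7 + \left(D + 33\right) = -7 + \left(33 + D\right) = 26 + D$)
$- 762 K{\left(g{\left(5 \right)},30 \right)} + V{\left(-21,-32 \right)} = - 762 \left(26 + 30\right) - 32 = \left(-762\right) 56 - 32 = -42672 - 32 = -42704$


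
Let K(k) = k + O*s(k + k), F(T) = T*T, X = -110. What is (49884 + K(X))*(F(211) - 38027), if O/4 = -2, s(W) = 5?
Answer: 322972596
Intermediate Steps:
O = -8 (O = 4*(-2) = -8)
F(T) = T**2
K(k) = -40 + k (K(k) = k - 8*5 = k - 40 = -40 + k)
(49884 + K(X))*(F(211) - 38027) = (49884 + (-40 - 110))*(211**2 - 38027) = (49884 - 150)*(44521 - 38027) = 49734*6494 = 322972596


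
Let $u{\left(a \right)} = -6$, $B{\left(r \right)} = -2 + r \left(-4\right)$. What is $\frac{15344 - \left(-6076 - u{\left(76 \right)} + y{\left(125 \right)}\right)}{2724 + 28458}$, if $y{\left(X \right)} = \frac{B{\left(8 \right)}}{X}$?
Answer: $\frac{1338392}{1948875} \approx 0.68675$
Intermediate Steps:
$B{\left(r \right)} = -2 - 4 r$
$y{\left(X \right)} = - \frac{34}{X}$ ($y{\left(X \right)} = \frac{-2 - 32}{X} = - \frac{34}{X}$)
$\frac{15344 - \left(-6076 - u{\left(76 \right)} + y{\left(125 \right)}\right)}{2724 + 28458} = \frac{15344 - \left(-6070 - \frac{34}{125}\right)}{2724 + 28458} = \frac{15344 + \left(\left(-6 + 6076\right) - \left(-34\right) \frac{1}{125}\right)}{31182} = \left(15344 + \left(6070 - - \frac{34}{125}\right)\right) \frac{1}{31182} = \left(15344 + \left(6070 + \frac{34}{125}\right)\right) \frac{1}{31182} = \left(15344 + \frac{758784}{125}\right) \frac{1}{31182} = \frac{2676784}{125} \cdot \frac{1}{31182} = \frac{1338392}{1948875}$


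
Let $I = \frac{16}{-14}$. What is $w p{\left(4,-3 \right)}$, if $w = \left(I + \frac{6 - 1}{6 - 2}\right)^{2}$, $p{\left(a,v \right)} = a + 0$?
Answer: $\frac{9}{196} \approx 0.045918$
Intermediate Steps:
$I = - \frac{8}{7}$ ($I = 16 \left(- \frac{1}{14}\right) = - \frac{8}{7} \approx -1.1429$)
$p{\left(a,v \right)} = a$
$w = \frac{9}{784}$ ($w = \left(- \frac{8}{7} + \frac{6 - 1}{6 - 2}\right)^{2} = \left(- \frac{8}{7} + \frac{5}{4}\right)^{2} = \left(\frac{3}{28}\right)^{2} = \frac{9}{784} \approx 0.01148$)
$w p{\left(4,-3 \right)} = \frac{9}{784} \cdot 4 = \frac{9}{196}$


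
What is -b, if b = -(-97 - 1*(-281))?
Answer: 184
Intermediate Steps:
b = -184 (b = -(-97 + 281) = -1*184 = -184)
-b = -1*(-184) = 184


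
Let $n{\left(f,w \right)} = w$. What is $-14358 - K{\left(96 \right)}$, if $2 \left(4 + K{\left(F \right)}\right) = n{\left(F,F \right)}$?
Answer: $-14402$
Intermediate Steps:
$K{\left(F \right)} = -4 + \frac{F}{2}$
$-14358 - K{\left(96 \right)} = -14358 - \left(-4 + \frac{1}{2} \cdot 96\right) = -14358 - \left(-4 + 48\right) = -14358 - 44 = -14402$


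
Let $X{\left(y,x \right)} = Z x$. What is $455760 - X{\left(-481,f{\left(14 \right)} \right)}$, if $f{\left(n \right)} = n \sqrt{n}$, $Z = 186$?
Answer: $455760 - 2604 \sqrt{14} \approx 4.4602 \cdot 10^{5}$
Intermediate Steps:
$f{\left(n \right)} = n^{\frac{3}{2}}$
$X{\left(y,x \right)} = 186 x$
$455760 - X{\left(-481,f{\left(14 \right)} \right)} = 455760 - 186 \cdot 14^{\frac{3}{2}} = 455760 - 186 \cdot 14 \sqrt{14} = 455760 - 2604 \sqrt{14}$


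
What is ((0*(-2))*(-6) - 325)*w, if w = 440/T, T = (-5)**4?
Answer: -1144/5 ≈ -228.80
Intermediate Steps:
T = 625
w = 88/125 (w = 440/625 = 440*(1/625) = 88/125 ≈ 0.70400)
((0*(-2))*(-6) - 325)*w = ((0*(-2))*(-6) - 325)*(88/125) = (0*(-6) - 325)*(88/125) = (0 - 325)*(88/125) = -325*88/125 = -1144/5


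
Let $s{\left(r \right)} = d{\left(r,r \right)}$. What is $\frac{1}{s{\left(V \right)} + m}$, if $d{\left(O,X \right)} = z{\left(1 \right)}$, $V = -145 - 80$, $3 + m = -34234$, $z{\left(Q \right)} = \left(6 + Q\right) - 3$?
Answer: $- \frac{1}{34233} \approx -2.9212 \cdot 10^{-5}$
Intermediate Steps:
$z{\left(Q \right)} = 3 + Q$
$m = -34237$ ($m = -3 - 34234 = -34237$)
$V = -225$
$d{\left(O,X \right)} = 4$ ($d{\left(O,X \right)} = 3 + 1 = 4$)
$s{\left(r \right)} = 4$
$\frac{1}{s{\left(V \right)} + m} = \frac{1}{4 - 34237} = \frac{1}{-34233} = - \frac{1}{34233}$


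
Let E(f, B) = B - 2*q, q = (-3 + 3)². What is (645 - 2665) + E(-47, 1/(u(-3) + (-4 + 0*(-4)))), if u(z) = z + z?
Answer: -20201/10 ≈ -2020.1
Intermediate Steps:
u(z) = 2*z
q = 0 (q = 0² = 0)
E(f, B) = B (E(f, B) = B - 2*0 = B + 0 = B)
(645 - 2665) + E(-47, 1/(u(-3) + (-4 + 0*(-4)))) = (645 - 2665) + 1/(2*(-3) + (-4 + 0*(-4))) = -2020 + 1/(-6 + (-4 + 0)) = -2020 + 1/(-6 - 4) = -2020 + 1/(-10) = -2020 - ⅒ = -20201/10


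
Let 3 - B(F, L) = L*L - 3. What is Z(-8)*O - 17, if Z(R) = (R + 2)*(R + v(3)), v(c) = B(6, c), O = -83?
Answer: -5495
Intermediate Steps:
B(F, L) = 6 - L² (B(F, L) = 3 - (L*L - 3) = 3 - (L² - 3) = 3 - (-3 + L²) = 3 + (3 - L²) = 6 - L²)
v(c) = 6 - c²
Z(R) = (-3 + R)*(2 + R) (Z(R) = (R + 2)*(R + (6 - 1*3²)) = (2 + R)*(R + (6 - 1*9)) = (2 + R)*(R + (6 - 9)) = (2 + R)*(R - 3) = (2 + R)*(-3 + R) = (-3 + R)*(2 + R))
Z(-8)*O - 17 = (-6 + (-8)² - 1*(-8))*(-83) - 17 = (-6 + 64 + 8)*(-83) - 17 = 66*(-83) - 17 = -5478 - 17 = -5495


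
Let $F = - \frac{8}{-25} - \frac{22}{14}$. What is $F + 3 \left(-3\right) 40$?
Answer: $- \frac{63219}{175} \approx -361.25$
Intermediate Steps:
$F = - \frac{219}{175}$ ($F = \left(-8\right) \left(- \frac{1}{25}\right) - \frac{11}{7} = \frac{8}{25} - \frac{11}{7} = - \frac{219}{175} \approx -1.2514$)
$F + 3 \left(-3\right) 40 = - \frac{219}{175} + 3 \left(-3\right) 40 = - \frac{219}{175} - 360 = - \frac{63219}{175}$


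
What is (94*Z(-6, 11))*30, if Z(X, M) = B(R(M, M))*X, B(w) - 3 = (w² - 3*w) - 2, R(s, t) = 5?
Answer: -186120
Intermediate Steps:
B(w) = 1 + w² - 3*w (B(w) = 3 + ((w² - 3*w) - 2) = 3 + (-2 + w² - 3*w) = 1 + w² - 3*w)
Z(X, M) = 11*X (Z(X, M) = (1 + 5² - 3*5)*X = (1 + 25 - 15)*X = 11*X)
(94*Z(-6, 11))*30 = (94*(11*(-6)))*30 = (94*(-66))*30 = -6204*30 = -186120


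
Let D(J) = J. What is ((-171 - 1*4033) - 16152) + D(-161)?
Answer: -20517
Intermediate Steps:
((-171 - 1*4033) - 16152) + D(-161) = ((-171 - 1*4033) - 16152) - 161 = ((-171 - 4033) - 16152) - 161 = (-4204 - 16152) - 161 = -20356 - 161 = -20517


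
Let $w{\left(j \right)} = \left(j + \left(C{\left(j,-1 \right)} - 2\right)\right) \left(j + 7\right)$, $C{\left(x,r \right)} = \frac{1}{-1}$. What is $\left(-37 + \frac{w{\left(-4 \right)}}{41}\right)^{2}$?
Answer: $\frac{2365444}{1681} \approx 1407.2$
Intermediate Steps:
$C{\left(x,r \right)} = -1$
$w{\left(j \right)} = \left(-3 + j\right) \left(7 + j\right)$ ($w{\left(j \right)} = \left(j - 3\right) \left(j + 7\right) = \left(j - 3\right) \left(7 + j\right) = \left(-3 + j\right) \left(7 + j\right)$)
$\left(-37 + \frac{w{\left(-4 \right)}}{41}\right)^{2} = \left(-37 + \frac{-21 + \left(-4\right)^{2} + 4 \left(-4\right)}{41}\right)^{2} = \left(-37 + \left(-21 + 16 - 16\right) \frac{1}{41}\right)^{2} = \left(-37 - \frac{21}{41}\right)^{2} = \left(- \frac{1538}{41}\right)^{2} = \frac{2365444}{1681}$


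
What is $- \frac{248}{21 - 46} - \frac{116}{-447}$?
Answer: $\frac{113756}{11175} \approx 10.18$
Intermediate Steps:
$- \frac{248}{21 - 46} - \frac{116}{-447} = - \frac{248}{-25} - - \frac{116}{447} = \left(-248\right) \left(- \frac{1}{25}\right) + \frac{116}{447} = \frac{248}{25} + \frac{116}{447} = \frac{113756}{11175}$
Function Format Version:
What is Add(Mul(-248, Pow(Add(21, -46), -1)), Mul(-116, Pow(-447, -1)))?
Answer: Rational(113756, 11175) ≈ 10.180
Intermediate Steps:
Add(Mul(-248, Pow(Add(21, -46), -1)), Mul(-116, Pow(-447, -1))) = Add(Mul(-248, Pow(-25, -1)), Mul(-116, Rational(-1, 447))) = Add(Mul(-248, Rational(-1, 25)), Rational(116, 447)) = Add(Rational(248, 25), Rational(116, 447)) = Rational(113756, 11175)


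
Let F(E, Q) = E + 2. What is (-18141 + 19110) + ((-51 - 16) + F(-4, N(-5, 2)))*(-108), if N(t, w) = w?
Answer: 8421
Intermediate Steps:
F(E, Q) = 2 + E
(-18141 + 19110) + ((-51 - 16) + F(-4, N(-5, 2)))*(-108) = (-18141 + 19110) + ((-51 - 16) + (2 - 4))*(-108) = 969 + (-67 - 2)*(-108) = 969 - 69*(-108) = 969 + 7452 = 8421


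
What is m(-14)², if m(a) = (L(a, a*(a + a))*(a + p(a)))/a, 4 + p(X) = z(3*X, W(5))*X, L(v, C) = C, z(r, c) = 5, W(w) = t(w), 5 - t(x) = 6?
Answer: 6071296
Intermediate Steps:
t(x) = -1 (t(x) = 5 - 1*6 = 5 - 6 = -1)
W(w) = -1
p(X) = -4 + 5*X
m(a) = 2*a*(-4 + 6*a) (m(a) = ((a*(a + a))*(a + (-4 + 5*a)))/a = ((a*(2*a))*(-4 + 6*a))/a = ((2*a²)*(-4 + 6*a))/a = (2*a²*(-4 + 6*a))/a = 2*a*(-4 + 6*a))
m(-14)² = (4*(-14)*(-2 + 3*(-14)))² = (4*(-14)*(-2 - 42))² = (4*(-14)*(-44))² = 2464² = 6071296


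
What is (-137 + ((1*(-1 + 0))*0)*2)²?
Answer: 18769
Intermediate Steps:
(-137 + ((1*(-1 + 0))*0)*2)² = (-137 + ((1*(-1))*0)*2)² = (-137 - 1*0*2)² = (-137 + 0*2)² = (-137 + 0)² = (-137)² = 18769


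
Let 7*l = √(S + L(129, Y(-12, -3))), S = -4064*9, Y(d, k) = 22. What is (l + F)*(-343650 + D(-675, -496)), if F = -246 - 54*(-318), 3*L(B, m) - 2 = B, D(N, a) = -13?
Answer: -5816839938 - 343663*I*√328791/21 ≈ -5.8168e+9 - 9.3837e+6*I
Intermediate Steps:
L(B, m) = ⅔ + B/3
S = -36576
F = 16926 (F = -246 + 17172 = 16926)
l = I*√328791/21 (l = √(-36576 + (⅔ + (⅓)*129))/7 = √(-36576 + (⅔ + 43))/7 = √(-36576 + 131/3)/7 = √(-109597/3)/7 = (I*√328791/3)/7 = I*√328791/21 ≈ 27.305*I)
(l + F)*(-343650 + D(-675, -496)) = (I*√328791/21 + 16926)*(-343650 - 13) = (16926 + I*√328791/21)*(-343663) = -5816839938 - 343663*I*√328791/21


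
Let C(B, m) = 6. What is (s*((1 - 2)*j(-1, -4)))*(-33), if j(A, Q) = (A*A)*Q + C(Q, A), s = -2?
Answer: -132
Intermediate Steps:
j(A, Q) = 6 + Q*A² (j(A, Q) = (A*A)*Q + 6 = A²*Q + 6 = Q*A² + 6 = 6 + Q*A²)
(s*((1 - 2)*j(-1, -4)))*(-33) = -2*(1 - 2)*(6 - 4*(-1)²)*(-33) = -(-2)*(6 - 4*1)*(-33) = -(-2)*(6 - 4)*(-33) = -(-2)*2*(-33) = -2*(-2)*(-33) = 4*(-33) = -132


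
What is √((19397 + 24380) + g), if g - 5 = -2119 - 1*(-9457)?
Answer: 12*√355 ≈ 226.10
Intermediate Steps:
g = 7343 (g = 5 + (-2119 - 1*(-9457)) = 5 + (-2119 + 9457) = 5 + 7338 = 7343)
√((19397 + 24380) + g) = √((19397 + 24380) + 7343) = √(43777 + 7343) = √51120 = 12*√355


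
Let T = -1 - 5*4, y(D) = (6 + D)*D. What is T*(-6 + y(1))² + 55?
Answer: 34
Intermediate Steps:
y(D) = D*(6 + D)
T = -21 (T = -1 - 20 = -21)
T*(-6 + y(1))² + 55 = -21*(-6 + 1*(6 + 1))² + 55 = -21*(-6 + 1*7)² + 55 = -21*(-6 + 7)² + 55 = -21*1² + 55 = -21*1 + 55 = -21 + 55 = 34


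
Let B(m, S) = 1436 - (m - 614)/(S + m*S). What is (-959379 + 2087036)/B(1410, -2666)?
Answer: 2120968327991/2700919666 ≈ 785.28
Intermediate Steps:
B(m, S) = 1436 - (-614 + m)/(S + S*m)
(-959379 + 2087036)/B(1410, -2666) = (-959379 + 2087036)/(((614 - 1*1410 + 1436*(-2666) + 1436*(-2666)*1410)/((-2666)*(1 + 1410)))) = 1127657/((-1/2666*(614 - 1410 - 3828376 - 5398010160)/1411)) = 1127657/((-1/2666*1/1411*(-5401839332))) = 1127657/(2700919666/1880863) = 1127657*(1880863/2700919666) = 2120968327991/2700919666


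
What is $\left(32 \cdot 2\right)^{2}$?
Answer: $4096$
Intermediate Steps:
$\left(32 \cdot 2\right)^{2} = 64^{2} = 4096$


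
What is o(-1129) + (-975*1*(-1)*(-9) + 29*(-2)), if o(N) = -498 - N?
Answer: -8202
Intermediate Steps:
o(-1129) + (-975*1*(-1)*(-9) + 29*(-2)) = (-498 - 1*(-1129)) + (-975*1*(-1)*(-9) + 29*(-2)) = (-498 + 1129) + (-(-975)*(-9) - 58) = 631 + (-975*9 - 58) = 631 + (-8775 - 58) = 631 - 8833 = -8202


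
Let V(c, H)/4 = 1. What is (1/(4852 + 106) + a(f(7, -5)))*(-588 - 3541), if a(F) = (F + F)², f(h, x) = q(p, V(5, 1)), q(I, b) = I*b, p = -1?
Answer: -1310185377/4958 ≈ -2.6426e+5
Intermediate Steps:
V(c, H) = 4 (V(c, H) = 4*1 = 4)
f(h, x) = -4 (f(h, x) = -1*4 = -4)
a(F) = 4*F² (a(F) = (2*F)² = 4*F²)
(1/(4852 + 106) + a(f(7, -5)))*(-588 - 3541) = (1/(4852 + 106) + 4*(-4)²)*(-588 - 3541) = (1/4958 + 4*16)*(-4129) = (1/4958 + 64)*(-4129) = (317313/4958)*(-4129) = -1310185377/4958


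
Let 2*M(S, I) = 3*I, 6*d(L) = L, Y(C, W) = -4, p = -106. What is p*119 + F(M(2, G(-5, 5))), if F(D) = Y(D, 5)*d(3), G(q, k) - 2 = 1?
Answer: -12616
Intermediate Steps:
G(q, k) = 3 (G(q, k) = 2 + 1 = 3)
d(L) = L/6
M(S, I) = 3*I/2 (M(S, I) = (3*I)/2 = 3*I/2)
F(D) = -2 (F(D) = -2*3/3 = -4*½ = -2)
p*119 + F(M(2, G(-5, 5))) = -106*119 - 2 = -12614 - 2 = -12616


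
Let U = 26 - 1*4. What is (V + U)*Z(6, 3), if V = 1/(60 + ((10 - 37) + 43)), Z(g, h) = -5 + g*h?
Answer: 21749/76 ≈ 286.17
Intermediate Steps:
U = 22 (U = 26 - 4 = 22)
V = 1/76 (V = 1/(60 + (-27 + 43)) = 1/(60 + 16) = 1/76 ≈ 0.013158)
(V + U)*Z(6, 3) = (1/76 + 22)*(-5 + 6*3) = 1673*(-5 + 18)/76 = (1673/76)*13 = 21749/76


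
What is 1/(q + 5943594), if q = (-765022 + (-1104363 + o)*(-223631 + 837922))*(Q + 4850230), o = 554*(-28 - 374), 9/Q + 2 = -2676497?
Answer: -2676499/10582740279222433670170357 ≈ -2.5291e-19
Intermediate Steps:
Q = -9/2676499 (Q = 9/(-2 - 2676497) = 9/(-2676499) = 9*(-1/2676499) = -9/2676499 ≈ -3.3626e-6)
o = -222708 (o = 554*(-402) = -222708)
q = -10582740279238341693567763/2676499 (q = (-765022 + (-1104363 - 222708)*(-223631 + 837922))*(-9/2676499 + 4850230) = (-765022 - 1327071*614291)*(12981635744761/2676499) = (-765022 - 815207771661)*(12981635744761/2676499) = -815208536683*12981635744761/2676499 = -10582740279238341693567763/2676499 ≈ -3.9539e+18)
1/(q + 5943594) = 1/(-10582740279238341693567763/2676499 + 5943594) = 1/(-10582740279222433670170357/2676499) = -2676499/10582740279222433670170357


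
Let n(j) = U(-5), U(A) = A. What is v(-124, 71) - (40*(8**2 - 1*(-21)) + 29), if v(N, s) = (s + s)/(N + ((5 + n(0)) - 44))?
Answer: -288107/84 ≈ -3429.8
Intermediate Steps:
n(j) = -5
v(N, s) = 2*s/(-44 + N) (v(N, s) = (s + s)/(N + ((5 - 5) - 44)) = (2*s)/(N + (0 - 44)) = (2*s)/(N - 44) = (2*s)/(-44 + N) = 2*s/(-44 + N))
v(-124, 71) - (40*(8**2 - 1*(-21)) + 29) = 2*71/(-44 - 124) - (40*(8**2 - 1*(-21)) + 29) = 2*71/(-168) - (40*(64 + 21) + 29) = 2*71*(-1/168) - (40*85 + 29) = -71/84 - (3400 + 29) = -71/84 - 1*3429 = -71/84 - 3429 = -288107/84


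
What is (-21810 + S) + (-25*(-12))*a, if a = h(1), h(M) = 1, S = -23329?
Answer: -44839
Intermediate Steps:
a = 1
(-21810 + S) + (-25*(-12))*a = (-21810 - 23329) - 25*(-12)*1 = -45139 + 300*1 = -45139 + 300 = -44839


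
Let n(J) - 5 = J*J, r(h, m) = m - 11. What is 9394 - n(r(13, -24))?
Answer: 8164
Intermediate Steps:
r(h, m) = -11 + m
n(J) = 5 + J² (n(J) = 5 + J*J = 5 + J²)
9394 - n(r(13, -24)) = 9394 - (5 + (-11 - 24)²) = 9394 - (5 + (-35)²) = 9394 - (5 + 1225) = 9394 - 1*1230 = 9394 - 1230 = 8164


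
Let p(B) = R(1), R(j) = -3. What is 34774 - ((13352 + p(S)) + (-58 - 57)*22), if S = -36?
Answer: 23955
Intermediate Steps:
p(B) = -3
34774 - ((13352 + p(S)) + (-58 - 57)*22) = 34774 - ((13352 - 3) + (-58 - 57)*22) = 34774 - (13349 - 115*22) = 34774 - (13349 - 2530) = 34774 - 1*10819 = 34774 - 10819 = 23955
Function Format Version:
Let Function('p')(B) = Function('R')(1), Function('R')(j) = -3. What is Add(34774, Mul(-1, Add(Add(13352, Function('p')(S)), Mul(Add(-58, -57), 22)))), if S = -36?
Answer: 23955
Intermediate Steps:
Function('p')(B) = -3
Add(34774, Mul(-1, Add(Add(13352, Function('p')(S)), Mul(Add(-58, -57), 22)))) = Add(34774, Mul(-1, Add(Add(13352, -3), Mul(Add(-58, -57), 22)))) = Add(34774, Mul(-1, Add(13349, Mul(-115, 22)))) = Add(34774, Mul(-1, Add(13349, -2530))) = Add(34774, Mul(-1, 10819)) = Add(34774, -10819) = 23955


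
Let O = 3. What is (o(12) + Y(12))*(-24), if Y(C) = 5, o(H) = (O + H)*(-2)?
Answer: 600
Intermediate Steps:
o(H) = -6 - 2*H (o(H) = (3 + H)*(-2) = -6 - 2*H)
(o(12) + Y(12))*(-24) = ((-6 - 2*12) + 5)*(-24) = ((-6 - 24) + 5)*(-24) = (-30 + 5)*(-24) = -25*(-24) = 600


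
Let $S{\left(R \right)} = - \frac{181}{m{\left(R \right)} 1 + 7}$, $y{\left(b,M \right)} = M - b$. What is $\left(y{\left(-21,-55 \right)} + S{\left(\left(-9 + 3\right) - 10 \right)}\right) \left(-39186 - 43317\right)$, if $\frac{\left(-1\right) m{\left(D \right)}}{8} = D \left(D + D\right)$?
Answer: $\frac{3818376345}{1363} \approx 2.8014 \cdot 10^{6}$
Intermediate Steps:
$m{\left(D \right)} = - 16 D^{2}$ ($m{\left(D \right)} = - 8 D \left(D + D\right) = - 8 D 2 D = - 8 \cdot 2 D^{2} = - 16 D^{2}$)
$S{\left(R \right)} = - \frac{181}{7 - 16 R^{2}}$ ($S{\left(R \right)} = - \frac{181}{- 16 R^{2} \cdot 1 + 7} = - \frac{181}{- 16 R^{2} + 7} = - \frac{181}{7 - 16 R^{2}}$)
$\left(y{\left(-21,-55 \right)} + S{\left(\left(-9 + 3\right) - 10 \right)}\right) \left(-39186 - 43317\right) = \left(\left(-55 - -21\right) + \frac{181}{-7 + 16 \left(\left(-9 + 3\right) - 10\right)^{2}}\right) \left(-39186 - 43317\right) = \left(\left(-55 + 21\right) + \frac{181}{-7 + 16 \left(-6 - 10\right)^{2}}\right) \left(-82503\right) = \left(-34 + \frac{181}{-7 + 16 \left(-16\right)^{2}}\right) \left(-82503\right) = \left(-34 + \frac{181}{-7 + 16 \cdot 256}\right) \left(-82503\right) = \left(-34 + \frac{181}{-7 + 4096}\right) \left(-82503\right) = \left(-34 + \frac{181}{4089}\right) \left(-82503\right) = \left(- \frac{138845}{4089}\right) \left(-82503\right) = \frac{3818376345}{1363}$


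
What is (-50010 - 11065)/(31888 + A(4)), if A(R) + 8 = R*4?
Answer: -61075/31896 ≈ -1.9148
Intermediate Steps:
A(R) = -8 + 4*R (A(R) = -8 + R*4 = -8 + 4*R)
(-50010 - 11065)/(31888 + A(4)) = (-50010 - 11065)/(31888 + (-8 + 4*4)) = -61075/(31888 + (-8 + 16)) = -61075/(31888 + 8) = -61075/31896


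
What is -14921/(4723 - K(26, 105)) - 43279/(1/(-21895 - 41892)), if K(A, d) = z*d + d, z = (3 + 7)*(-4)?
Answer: 24343302103793/8818 ≈ 2.7606e+9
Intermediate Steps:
z = -40 (z = 10*(-4) = -40)
K(A, d) = -39*d (K(A, d) = -40*d + d = -39*d)
-14921/(4723 - K(26, 105)) - 43279/(1/(-21895 - 41892)) = -14921/(4723 - (-39)*105) - 43279/(1/(-21895 - 41892)) = -14921/(4723 - 1*(-4095)) - 43279/(1/(-63787)) = -14921/(4723 + 4095) - 43279/(-1/63787) = -14921/8818 - 43279*(-63787) = -14921*1/8818 + 2760637573 = -14921/8818 + 2760637573 = 24343302103793/8818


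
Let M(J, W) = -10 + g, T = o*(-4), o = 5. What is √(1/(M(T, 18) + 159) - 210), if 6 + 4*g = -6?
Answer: I*√4476214/146 ≈ 14.491*I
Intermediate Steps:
T = -20 (T = 5*(-4) = -20)
g = -3 (g = -3/2 + (¼)*(-6) = -3/2 - 3/2 = -3)
M(J, W) = -13 (M(J, W) = -10 - 3 = -13)
√(1/(M(T, 18) + 159) - 210) = √(1/(-13 + 159) - 210) = √(1/146 - 210) = √(-30659/146) = I*√4476214/146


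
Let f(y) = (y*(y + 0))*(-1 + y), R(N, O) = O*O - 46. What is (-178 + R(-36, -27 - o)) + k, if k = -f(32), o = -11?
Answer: -31712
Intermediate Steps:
R(N, O) = -46 + O² (R(N, O) = O² - 46 = -46 + O²)
f(y) = y²*(-1 + y) (f(y) = (y*y)*(-1 + y) = y²*(-1 + y))
k = -31744 (k = -32²*(-1 + 32) = -1024*31 = -1*31744 = -31744)
(-178 + R(-36, -27 - o)) + k = (-178 + (-46 + (-27 - 1*(-11))²)) - 31744 = (-178 + (-46 + (-27 + 11)²)) - 31744 = (-178 + (-46 + (-16)²)) - 31744 = (-178 + (-46 + 256)) - 31744 = (-178 + 210) - 31744 = 32 - 31744 = -31712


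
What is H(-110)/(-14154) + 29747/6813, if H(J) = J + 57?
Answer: 140466709/32143734 ≈ 4.3700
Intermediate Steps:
H(J) = 57 + J
H(-110)/(-14154) + 29747/6813 = (57 - 110)/(-14154) + 29747/6813 = -53*(-1/14154) + 29747*(1/6813) = 53/14154 + 29747/6813 = 140466709/32143734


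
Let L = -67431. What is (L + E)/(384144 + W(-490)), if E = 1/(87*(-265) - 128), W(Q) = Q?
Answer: -781626437/4447125341 ≈ -0.17576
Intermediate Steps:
E = -1/23183 (E = 1/(-23055 - 128) = 1/(-23183) = -1/23183 ≈ -4.3135e-5)
(L + E)/(384144 + W(-490)) = (-67431 - 1/23183)/(384144 - 490) = -1563252874/23183/383654 = -1563252874/23183*1/383654 = -781626437/4447125341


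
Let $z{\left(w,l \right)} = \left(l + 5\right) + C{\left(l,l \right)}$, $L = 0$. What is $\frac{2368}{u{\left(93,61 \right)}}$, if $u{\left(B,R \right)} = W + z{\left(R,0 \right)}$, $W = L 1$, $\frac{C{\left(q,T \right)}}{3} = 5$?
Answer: $\frac{592}{5} \approx 118.4$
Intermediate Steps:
$C{\left(q,T \right)} = 15$ ($C{\left(q,T \right)} = 3 \cdot 5 = 15$)
$z{\left(w,l \right)} = 20 + l$ ($z{\left(w,l \right)} = \left(l + 5\right) + 15 = \left(5 + l\right) + 15 = 20 + l$)
$W = 0$ ($W = 0 \cdot 1 = 0$)
$u{\left(B,R \right)} = 20$ ($u{\left(B,R \right)} = 0 + \left(20 + 0\right) = 0 + 20 = 20$)
$\frac{2368}{u{\left(93,61 \right)}} = \frac{2368}{20} = 2368 \cdot \frac{1}{20} = \frac{592}{5}$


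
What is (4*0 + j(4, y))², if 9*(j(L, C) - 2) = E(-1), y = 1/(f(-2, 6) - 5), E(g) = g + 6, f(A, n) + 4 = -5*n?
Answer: 529/81 ≈ 6.5309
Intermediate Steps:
f(A, n) = -4 - 5*n
E(g) = 6 + g
y = -1/39 (y = 1/((-4 - 5*6) - 5) = 1/((-4 - 30) - 5) = 1/(-34 - 5) = 1/(-39) = -1/39 ≈ -0.025641)
j(L, C) = 23/9 (j(L, C) = 2 + (6 - 1)/9 = 2 + (⅑)*5 = 2 + 5/9 = 23/9)
(4*0 + j(4, y))² = (4*0 + 23/9)² = (0 + 23/9)² = (23/9)² = 529/81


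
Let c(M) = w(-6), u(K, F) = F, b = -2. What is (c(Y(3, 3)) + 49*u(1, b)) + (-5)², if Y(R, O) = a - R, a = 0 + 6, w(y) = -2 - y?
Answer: -69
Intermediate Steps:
a = 6
Y(R, O) = 6 - R
c(M) = 4 (c(M) = -2 - 1*(-6) = -2 + 6 = 4)
(c(Y(3, 3)) + 49*u(1, b)) + (-5)² = (4 + 49*(-2)) + (-5)² = (4 - 98) + 25 = -94 + 25 = -69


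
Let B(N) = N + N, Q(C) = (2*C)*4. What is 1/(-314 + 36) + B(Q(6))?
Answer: 26687/278 ≈ 95.996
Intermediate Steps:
Q(C) = 8*C
B(N) = 2*N
1/(-314 + 36) + B(Q(6)) = 1/(-314 + 36) + 2*(8*6) = 1/(-278) + 2*48 = -1/278 + 96 = 26687/278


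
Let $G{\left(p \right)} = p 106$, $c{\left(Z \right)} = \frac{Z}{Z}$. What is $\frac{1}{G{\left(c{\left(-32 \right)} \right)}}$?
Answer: $\frac{1}{106} \approx 0.009434$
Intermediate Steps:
$c{\left(Z \right)} = 1$
$G{\left(p \right)} = 106 p$
$\frac{1}{G{\left(c{\left(-32 \right)} \right)}} = \frac{1}{106 \cdot 1} = \frac{1}{106}$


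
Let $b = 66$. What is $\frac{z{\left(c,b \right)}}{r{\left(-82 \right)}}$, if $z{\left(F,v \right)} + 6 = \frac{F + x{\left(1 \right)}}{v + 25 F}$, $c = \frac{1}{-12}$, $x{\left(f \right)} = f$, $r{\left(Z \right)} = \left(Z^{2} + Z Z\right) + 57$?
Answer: $- \frac{4591}{10358335} \approx -0.00044322$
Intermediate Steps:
$r{\left(Z \right)} = 57 + 2 Z^{2}$ ($r{\left(Z \right)} = \left(Z^{2} + Z^{2}\right) + 57 = 2 Z^{2} + 57 = 57 + 2 Z^{2}$)
$c = - \frac{1}{12} \approx -0.083333$
$z{\left(F,v \right)} = -6 + \frac{1 + F}{v + 25 F}$ ($z{\left(F,v \right)} = -6 + \frac{F + 1}{v + 25 F} = -6 + \frac{1 + F}{v + 25 F}$)
$\frac{z{\left(c,b \right)}}{r{\left(-82 \right)}} = \frac{\frac{1}{66 + 25 \left(- \frac{1}{12}\right)} \left(1 - - \frac{149}{12} - 396\right)}{57 + 2 \left(-82\right)^{2}} = \frac{\frac{1}{66 - \frac{25}{12}} \left(1 + \frac{149}{12} - 396\right)}{57 + 2 \cdot 6724} = \frac{\frac{1}{\frac{767}{12}} \left(- \frac{4591}{12}\right)}{57 + 13448} = \frac{\frac{12}{767} \left(- \frac{4591}{12}\right)}{13505} = \left(- \frac{4591}{767}\right) \frac{1}{13505} = - \frac{4591}{10358335}$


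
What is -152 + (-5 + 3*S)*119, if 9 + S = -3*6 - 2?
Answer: -11100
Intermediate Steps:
S = -29 (S = -9 + (-3*6 - 2) = -9 + (-18 - 2) = -9 - 20 = -29)
-152 + (-5 + 3*S)*119 = -152 + (-5 + 3*(-29))*119 = -152 + (-5 - 87)*119 = -152 - 92*119 = -152 - 10948 = -11100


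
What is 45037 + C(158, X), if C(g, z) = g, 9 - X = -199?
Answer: 45195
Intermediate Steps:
X = 208 (X = 9 - 1*(-199) = 9 + 199 = 208)
45037 + C(158, X) = 45037 + 158 = 45195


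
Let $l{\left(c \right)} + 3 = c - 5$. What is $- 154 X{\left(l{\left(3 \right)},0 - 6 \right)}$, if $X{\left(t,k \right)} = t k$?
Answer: $-4620$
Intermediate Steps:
$l{\left(c \right)} = -8 + c$ ($l{\left(c \right)} = -3 + \left(c - 5\right) = -3 + \left(-5 + c\right) = -8 + c$)
$X{\left(t,k \right)} = k t$
$- 154 X{\left(l{\left(3 \right)},0 - 6 \right)} = - 154 \left(0 - 6\right) \left(-8 + 3\right) = - 154 \left(\left(-6\right) \left(-5\right)\right) = \left(-154\right) 30 = -4620$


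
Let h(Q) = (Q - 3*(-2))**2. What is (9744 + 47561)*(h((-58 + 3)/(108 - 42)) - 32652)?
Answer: -67305352855/36 ≈ -1.8696e+9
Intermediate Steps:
h(Q) = (6 + Q)**2 (h(Q) = (Q + 6)**2 = (6 + Q)**2)
(9744 + 47561)*(h((-58 + 3)/(108 - 42)) - 32652) = (9744 + 47561)*((6 + (-58 + 3)/(108 - 42))**2 - 32652) = 57305*((6 - 55/66)**2 - 32652) = 57305*((6 - 55*1/66)**2 - 32652) = 57305*((6 - 5/6)**2 - 32652) = 57305*((31/6)**2 - 32652) = 57305*(961/36 - 32652) = 57305*(-1174511/36) = -67305352855/36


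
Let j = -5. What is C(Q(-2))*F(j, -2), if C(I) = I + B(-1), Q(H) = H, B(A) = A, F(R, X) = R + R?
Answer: 30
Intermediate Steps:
F(R, X) = 2*R
C(I) = -1 + I (C(I) = I - 1 = -1 + I)
C(Q(-2))*F(j, -2) = (-1 - 2)*(2*(-5)) = -3*(-10) = 30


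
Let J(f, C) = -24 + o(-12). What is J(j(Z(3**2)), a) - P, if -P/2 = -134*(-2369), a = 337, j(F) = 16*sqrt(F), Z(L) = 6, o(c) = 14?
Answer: 634882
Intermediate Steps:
J(f, C) = -10 (J(f, C) = -24 + 14 = -10)
P = -634892 (P = -(-268)*(-2369) = -2*317446 = -634892)
J(j(Z(3**2)), a) - P = -10 - 1*(-634892) = -10 + 634892 = 634882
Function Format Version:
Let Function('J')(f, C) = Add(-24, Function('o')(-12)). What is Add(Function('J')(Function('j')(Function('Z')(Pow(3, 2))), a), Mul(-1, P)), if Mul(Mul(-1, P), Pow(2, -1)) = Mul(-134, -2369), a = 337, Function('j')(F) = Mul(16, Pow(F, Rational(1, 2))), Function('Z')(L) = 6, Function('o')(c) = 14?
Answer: 634882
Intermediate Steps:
Function('J')(f, C) = -10 (Function('J')(f, C) = Add(-24, 14) = -10)
P = -634892 (P = Mul(-2, Mul(-134, -2369)) = Mul(-2, 317446) = -634892)
Add(Function('J')(Function('j')(Function('Z')(Pow(3, 2))), a), Mul(-1, P)) = Add(-10, Mul(-1, -634892)) = Add(-10, 634892) = 634882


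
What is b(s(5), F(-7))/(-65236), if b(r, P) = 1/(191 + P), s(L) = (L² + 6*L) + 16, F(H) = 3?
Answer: -1/12655784 ≈ -7.9015e-8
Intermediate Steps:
s(L) = 16 + L² + 6*L
b(s(5), F(-7))/(-65236) = 1/((191 + 3)*(-65236)) = -1/65236/194 = (1/194)*(-1/65236) = -1/12655784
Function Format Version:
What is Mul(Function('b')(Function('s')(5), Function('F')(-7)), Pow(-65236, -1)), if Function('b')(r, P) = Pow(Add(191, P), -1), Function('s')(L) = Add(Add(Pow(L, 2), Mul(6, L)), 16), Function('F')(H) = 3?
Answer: Rational(-1, 12655784) ≈ -7.9015e-8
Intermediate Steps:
Function('s')(L) = Add(16, Pow(L, 2), Mul(6, L))
Mul(Function('b')(Function('s')(5), Function('F')(-7)), Pow(-65236, -1)) = Mul(Pow(Add(191, 3), -1), Pow(-65236, -1)) = Mul(Pow(194, -1), Rational(-1, 65236)) = Mul(Rational(1, 194), Rational(-1, 65236)) = Rational(-1, 12655784)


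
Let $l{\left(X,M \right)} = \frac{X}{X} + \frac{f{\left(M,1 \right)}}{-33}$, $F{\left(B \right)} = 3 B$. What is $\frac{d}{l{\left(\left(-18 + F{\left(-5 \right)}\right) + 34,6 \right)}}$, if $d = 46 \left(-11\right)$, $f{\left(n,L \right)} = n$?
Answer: $- \frac{5566}{9} \approx -618.44$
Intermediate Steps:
$d = -506$
$l{\left(X,M \right)} = 1 - \frac{M}{33}$ ($l{\left(X,M \right)} = \frac{X}{X} + \frac{M}{-33} = 1 + M \left(- \frac{1}{33}\right) = 1 - \frac{M}{33}$)
$\frac{d}{l{\left(\left(-18 + F{\left(-5 \right)}\right) + 34,6 \right)}} = - \frac{506}{1 - \frac{2}{11}} = - \frac{506}{\frac{9}{11}} = \left(-506\right) \frac{11}{9} = - \frac{5566}{9}$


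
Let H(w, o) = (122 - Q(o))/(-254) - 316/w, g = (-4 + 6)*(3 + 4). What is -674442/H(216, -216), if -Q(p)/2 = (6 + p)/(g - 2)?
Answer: 2312661618/6191 ≈ 3.7355e+5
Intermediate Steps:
g = 14 (g = 2*7 = 14)
Q(p) = -1 - p/6 (Q(p) = -2*(6 + p)/(14 - 2) = -2*(6 + p)/12 = -2*(1/2 + p/12) = -1 - p/6)
H(w, o) = -123/254 - 316/w - o/1524 (H(w, o) = (122 - (-1 - o/6))/(-254) - 316/w = (122 + (1 + o/6))*(-1/254) - 316/w = (123 + o/6)*(-1/254) - 316/w = (-123/254 - o/1524) - 316/w = -123/254 - 316/w - o/1524)
-674442/H(216, -216) = -674442*329184/(-481584 - 1*216*(738 - 216)) = -674442*329184/(-481584 - 1*216*522) = -674442*329184/(-481584 - 112752) = -674442/((1/1524)*(1/216)*(-594336)) = -674442/(-6191/3429) = -674442*(-3429/6191) = 2312661618/6191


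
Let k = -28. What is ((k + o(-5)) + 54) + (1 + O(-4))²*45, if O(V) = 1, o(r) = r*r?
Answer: 231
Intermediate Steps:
o(r) = r²
((k + o(-5)) + 54) + (1 + O(-4))²*45 = ((-28 + (-5)²) + 54) + (1 + 1)²*45 = ((-28 + 25) + 54) + 2²*45 = (-3 + 54) + 4*45 = 51 + 180 = 231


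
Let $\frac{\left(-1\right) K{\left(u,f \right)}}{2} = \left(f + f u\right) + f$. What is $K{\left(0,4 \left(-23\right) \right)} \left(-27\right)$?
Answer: $-9936$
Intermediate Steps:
$K{\left(u,f \right)} = - 4 f - 2 f u$ ($K{\left(u,f \right)} = - 2 \left(\left(f + f u\right) + f\right) = - 2 \left(2 f + f u\right) = - 4 f - 2 f u$)
$K{\left(0,4 \left(-23\right) \right)} \left(-27\right) = - 2 \cdot 4 \left(-23\right) \left(2 + 0\right) \left(-27\right) = \left(-2\right) \left(-92\right) 2 \left(-27\right) = 368 \left(-27\right) = -9936$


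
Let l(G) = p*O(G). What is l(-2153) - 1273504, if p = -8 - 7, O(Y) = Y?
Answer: -1241209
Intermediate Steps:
p = -15
l(G) = -15*G
l(-2153) - 1273504 = -15*(-2153) - 1273504 = 32295 - 1273504 = -1241209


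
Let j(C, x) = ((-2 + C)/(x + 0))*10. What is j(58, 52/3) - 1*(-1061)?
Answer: 14213/13 ≈ 1093.3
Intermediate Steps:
j(C, x) = 10*(-2 + C)/x (j(C, x) = ((-2 + C)/x)*10 = 10*(-2 + C)/x)
j(58, 52/3) - 1*(-1061) = 10*(-2 + 58)/((52/3)) - 1*(-1061) = 10*56/(52*(1/3)) + 1061 = 10*56/(52/3) + 1061 = 10*(3/52)*56 + 1061 = 420/13 + 1061 = 14213/13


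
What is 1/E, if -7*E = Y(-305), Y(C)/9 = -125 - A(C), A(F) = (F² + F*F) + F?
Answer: 7/1672830 ≈ 4.1845e-6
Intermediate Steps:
A(F) = F + 2*F² (A(F) = (F² + F²) + F = 2*F² + F = F + 2*F²)
Y(C) = -1125 - 9*C*(1 + 2*C) (Y(C) = 9*(-125 - C*(1 + 2*C)) = -1125 - 9*C*(1 + 2*C))
E = 1672830/7 (E = -(-1125 - 9*(-305)*(1 + 2*(-305)))/7 = -(-1125 - 9*(-305)*(1 - 610))/7 = -(-1125 - 9*(-305)*(-609))/7 = -(-1125 - 1671705)/7 = -⅐*(-1672830) = 1672830/7 ≈ 2.3898e+5)
1/E = 1/(1672830/7) = 7/1672830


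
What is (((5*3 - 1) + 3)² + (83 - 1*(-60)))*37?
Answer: 15984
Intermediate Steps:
(((5*3 - 1) + 3)² + (83 - 1*(-60)))*37 = (((15 - 1) + 3)² + (83 + 60))*37 = ((14 + 3)² + 143)*37 = (17² + 143)*37 = (289 + 143)*37 = 432*37 = 15984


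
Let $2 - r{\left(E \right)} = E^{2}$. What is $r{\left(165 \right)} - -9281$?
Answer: $-17942$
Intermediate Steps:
$r{\left(E \right)} = 2 - E^{2}$
$r{\left(165 \right)} - -9281 = \left(2 - 165^{2}\right) - -9281 = \left(2 - 27225\right) + 9281 = -27223 + 9281 = -17942$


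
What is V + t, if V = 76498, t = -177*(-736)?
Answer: 206770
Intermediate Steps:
t = 130272
V + t = 76498 + 130272 = 206770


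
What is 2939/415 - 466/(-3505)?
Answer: 2098917/290915 ≈ 7.2149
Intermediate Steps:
2939/415 - 466/(-3505) = 2939*(1/415) - 466*(-1/3505) = 2939/415 + 466/3505 = 2098917/290915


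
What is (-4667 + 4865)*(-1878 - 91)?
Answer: -389862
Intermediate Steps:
(-4667 + 4865)*(-1878 - 91) = 198*(-1969) = -389862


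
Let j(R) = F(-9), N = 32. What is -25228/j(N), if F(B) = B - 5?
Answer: 1802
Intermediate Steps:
F(B) = -5 + B
j(R) = -14 (j(R) = -5 - 9 = -14)
-25228/j(N) = -25228/(-14) = -25228*(-1/14) = 1802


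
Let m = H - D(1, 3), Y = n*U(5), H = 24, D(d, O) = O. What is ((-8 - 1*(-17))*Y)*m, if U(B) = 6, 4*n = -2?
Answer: -567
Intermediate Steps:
n = -½ (n = (¼)*(-2) = -½ ≈ -0.50000)
Y = -3 (Y = -½*6 = -3)
m = 21 (m = 24 - 1*3 = 24 - 3 = 21)
((-8 - 1*(-17))*Y)*m = ((-8 - 1*(-17))*(-3))*21 = ((-8 + 17)*(-3))*21 = (9*(-3))*21 = -27*21 = -567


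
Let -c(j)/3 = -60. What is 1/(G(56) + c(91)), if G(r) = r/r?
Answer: 1/181 ≈ 0.0055249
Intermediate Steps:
c(j) = 180 (c(j) = -3*(-60) = 180)
G(r) = 1
1/(G(56) + c(91)) = 1/(1 + 180) = 1/181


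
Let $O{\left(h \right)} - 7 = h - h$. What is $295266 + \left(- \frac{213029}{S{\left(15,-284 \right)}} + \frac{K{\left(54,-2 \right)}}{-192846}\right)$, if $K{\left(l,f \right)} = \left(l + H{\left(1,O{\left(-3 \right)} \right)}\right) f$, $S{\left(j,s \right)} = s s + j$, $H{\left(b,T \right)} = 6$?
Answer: $\frac{765572602091857}{2592846611} \approx 2.9526 \cdot 10^{5}$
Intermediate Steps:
$O{\left(h \right)} = 7$ ($O{\left(h \right)} = 7 + \left(h - h\right) = 7 + 0 = 7$)
$S{\left(j,s \right)} = j + s^{2}$ ($S{\left(j,s \right)} = s^{2} + j = j + s^{2}$)
$K{\left(l,f \right)} = f \left(6 + l\right)$ ($K{\left(l,f \right)} = \left(l + 6\right) f = \left(6 + l\right) f = f \left(6 + l\right)$)
$295266 + \left(- \frac{213029}{S{\left(15,-284 \right)}} + \frac{K{\left(54,-2 \right)}}{-192846}\right) = 295266 + \left(- \frac{213029}{15 + \left(-284\right)^{2}} + \frac{\left(-2\right) \left(6 + 54\right)}{-192846}\right) = 295266 + \left(- \frac{213029}{15 + 80656} + \left(-2\right) 60 \left(- \frac{1}{192846}\right)\right) = 295266 - \left(- \frac{20}{32141} + \frac{213029}{80671}\right) = 295266 + \left(\left(-213029\right) \frac{1}{80671} + \frac{20}{32141}\right) = 295266 + \left(- \frac{213029}{80671} + \frac{20}{32141}\right) = 295266 - \frac{6845351669}{2592846611} = \frac{765572602091857}{2592846611}$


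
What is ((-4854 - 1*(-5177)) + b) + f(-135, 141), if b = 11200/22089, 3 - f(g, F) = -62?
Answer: 8581732/22089 ≈ 388.51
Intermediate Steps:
f(g, F) = 65 (f(g, F) = 3 - 1*(-62) = 3 + 62 = 65)
b = 11200/22089 (b = 11200*(1/22089) = 11200/22089 ≈ 0.50704)
((-4854 - 1*(-5177)) + b) + f(-135, 141) = ((-4854 - 1*(-5177)) + 11200/22089) + 65 = ((-4854 + 5177) + 11200/22089) + 65 = (323 + 11200/22089) + 65 = 7145947/22089 + 65 = 8581732/22089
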